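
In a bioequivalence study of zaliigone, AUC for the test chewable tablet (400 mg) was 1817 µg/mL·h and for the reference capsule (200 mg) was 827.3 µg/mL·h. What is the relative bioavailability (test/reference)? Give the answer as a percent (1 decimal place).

F_rel = 109.8%

F_rel = (AUC_test/D_test) / (AUC_ref/D_ref)
      = (1817/400) / (827.3/200)
      = 4.5425 / 4.1365 = 1.0982 = 109.82%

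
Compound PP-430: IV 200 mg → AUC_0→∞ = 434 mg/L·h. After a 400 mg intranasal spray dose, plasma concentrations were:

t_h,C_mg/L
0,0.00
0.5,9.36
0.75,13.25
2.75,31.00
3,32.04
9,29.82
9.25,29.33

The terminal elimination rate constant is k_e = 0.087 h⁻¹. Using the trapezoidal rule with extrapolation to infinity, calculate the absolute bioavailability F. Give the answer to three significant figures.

Trapezoidal AUC_0→9.25 (intranasal spray):
  [0→0.5]: (0.00+9.36)/2 × 0.5 = 2.34
  [0.5→0.75]: (9.36+13.25)/2 × 0.25 = 2.82625
  [0.75→2.75]: (13.25+31.00)/2 × 2 = 44.25
  [2.75→3]: (31.00+32.04)/2 × 0.25 = 7.88
  [3→9]: (32.04+29.82)/2 × 6 = 185.58
  [9→9.25]: (29.82+29.33)/2 × 0.25 = 7.39375
  Sum = 250.27 mg/L·h
Tail: C_last/k_e = 29.33/0.087 = 337.126
AUC_0→∞ (intranasal spray) = 250.27 + 337.126 = 587.396 mg/L·h
F = (AUC_ev/D_ev)/(AUC_iv/D_iv) = (587.396/400)/(434/200) = 1.46849/2.17 = 0.6767

F = 0.677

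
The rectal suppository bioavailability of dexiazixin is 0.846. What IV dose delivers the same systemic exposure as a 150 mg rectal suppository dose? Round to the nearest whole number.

D_iv = 127 mg

Systemic exposure from an extravascular dose = F × D_ev, so the equivalent IV dose is F × D_ev.
D_iv = F × D_ev = 0.846 × 150 = 126.9 mg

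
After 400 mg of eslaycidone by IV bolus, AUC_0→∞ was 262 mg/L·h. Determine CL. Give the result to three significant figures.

CL = Dose_iv / AUC_0→∞
   = 400 / 262 = 1.52672 L/h

CL = 1.53 L/h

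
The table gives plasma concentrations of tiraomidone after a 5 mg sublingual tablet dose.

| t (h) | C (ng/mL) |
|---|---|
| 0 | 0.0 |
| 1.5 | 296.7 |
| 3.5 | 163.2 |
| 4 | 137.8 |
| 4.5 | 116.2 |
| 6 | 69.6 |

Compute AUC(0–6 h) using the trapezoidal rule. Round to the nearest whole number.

AUC = 961 ng/mL·h

Trapezoidal AUC_0→6:
  [0→1.5]: (0.0+296.7)/2 × 1.5 = 222.525
  [1.5→3.5]: (296.7+163.2)/2 × 2 = 459.9
  [3.5→4]: (163.2+137.8)/2 × 0.5 = 75.25
  [4→4.5]: (137.8+116.2)/2 × 0.5 = 63.5
  [4.5→6]: (116.2+69.6)/2 × 1.5 = 139.35
  Sum = 960.525 ng/mL·h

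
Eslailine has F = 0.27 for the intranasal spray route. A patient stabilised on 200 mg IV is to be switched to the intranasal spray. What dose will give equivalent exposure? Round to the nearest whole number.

D_intranasal = 741 mg

For equal systemic exposure: F × D_ev = D_iv
D_ev = D_iv / F = 200 / 0.27 = 740.741 mg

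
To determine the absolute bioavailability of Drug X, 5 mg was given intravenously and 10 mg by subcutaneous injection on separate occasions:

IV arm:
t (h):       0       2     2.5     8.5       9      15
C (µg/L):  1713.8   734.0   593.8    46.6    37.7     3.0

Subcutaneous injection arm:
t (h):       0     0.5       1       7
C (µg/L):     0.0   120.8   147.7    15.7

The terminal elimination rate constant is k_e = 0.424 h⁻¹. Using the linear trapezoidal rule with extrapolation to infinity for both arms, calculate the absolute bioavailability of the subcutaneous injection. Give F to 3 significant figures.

F = 0.0644

Trapezoidal AUC_0→15 (IV):
  [0→2]: (1713.8+734.0)/2 × 2 = 2447.8
  [2→2.5]: (734.0+593.8)/2 × 0.5 = 331.95
  [2.5→8.5]: (593.8+46.6)/2 × 6 = 1921.2
  [8.5→9]: (46.6+37.7)/2 × 0.5 = 21.075
  [9→15]: (37.7+3.0)/2 × 6 = 122.1
  Sum = 4844.125 µg/L·h
IV tail: 3.0/0.424 = 7.075; AUC_iv,0→∞ = 4844.125 + 7.075 = 4851.2 µg/L·h
Trapezoidal AUC_0→7 (subcutaneous injection):
  [0→0.5]: (0.0+120.8)/2 × 0.5 = 30.2
  [0.5→1]: (120.8+147.7)/2 × 0.5 = 67.125
  [1→7]: (147.7+15.7)/2 × 6 = 490.2
  Sum = 587.525 µg/L·h
subcutaneous injection tail: 15.7/0.424 = 37.028; AUC_ev,0→∞ = 587.525 + 37.028 = 624.553 µg/L·h
F = (AUC_ev/D_ev)/(AUC_iv/D_iv) = (624.553/10)/(4851.2/5) = 62.4553/970.24 = 0.0644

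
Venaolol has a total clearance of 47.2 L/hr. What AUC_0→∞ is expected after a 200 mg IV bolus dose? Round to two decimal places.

AUC = 4.24 mg/L·hr

AUC_0→∞ = Dose_iv / CL
        = 200 / 47.2 = 4.23729 mg/L·hr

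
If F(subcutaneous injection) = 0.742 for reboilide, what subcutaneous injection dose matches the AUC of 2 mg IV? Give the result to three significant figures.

For equal systemic exposure: F × D_ev = D_iv
D_ev = D_iv / F = 2 / 0.742 = 2.69542 mg

D_subcutaneous = 2.70 mg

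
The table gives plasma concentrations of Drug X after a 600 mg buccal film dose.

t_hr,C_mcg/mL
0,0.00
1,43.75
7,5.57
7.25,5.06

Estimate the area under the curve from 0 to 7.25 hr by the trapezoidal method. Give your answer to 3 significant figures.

AUC = 171 mcg/mL·hr

Trapezoidal AUC_0→7.25:
  [0→1]: (0.00+43.75)/2 × 1 = 21.875
  [1→7]: (43.75+5.57)/2 × 6 = 147.96
  [7→7.25]: (5.57+5.06)/2 × 0.25 = 1.32875
  Sum = 171.16375 mcg/mL·hr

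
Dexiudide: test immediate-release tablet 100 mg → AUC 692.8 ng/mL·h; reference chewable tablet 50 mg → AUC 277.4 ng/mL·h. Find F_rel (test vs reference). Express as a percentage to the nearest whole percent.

F_rel = (AUC_test/D_test) / (AUC_ref/D_ref)
      = (692.8/100) / (277.4/50)
      = 6.928 / 5.548 = 1.2487 = 124.87%

F_rel = 125%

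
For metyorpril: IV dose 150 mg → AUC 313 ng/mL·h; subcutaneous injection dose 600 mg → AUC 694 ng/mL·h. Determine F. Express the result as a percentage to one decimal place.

F = (AUC_ev / D_ev) / (AUC_iv / D_iv)
  = (694/600) / (313/150)
  = 1.15667 / 2.08667 = 0.5543
  = 55.43%

F = 55.4%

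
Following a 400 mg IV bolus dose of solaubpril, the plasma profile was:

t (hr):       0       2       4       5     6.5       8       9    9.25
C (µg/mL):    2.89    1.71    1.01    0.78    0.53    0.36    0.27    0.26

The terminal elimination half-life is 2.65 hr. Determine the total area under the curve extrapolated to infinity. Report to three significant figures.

Trapezoidal AUC_0→9.25:
  [0→2]: (2.89+1.71)/2 × 2 = 4.6
  [2→4]: (1.71+1.01)/2 × 2 = 2.72
  [4→5]: (1.01+0.78)/2 × 1 = 0.895
  [5→6.5]: (0.78+0.53)/2 × 1.5 = 0.9825
  [6.5→8]: (0.53+0.36)/2 × 1.5 = 0.6675
  [8→9]: (0.36+0.27)/2 × 1 = 0.315
  [9→9.25]: (0.27+0.26)/2 × 0.25 = 0.06625
  Sum = 10.24625 µg/mL·hr
k_e = ln2 / t½ = 0.693147 / 2.65 = 0.2616 hr^-1
Extrapolated tail: C_last / k_e = 0.26 / 0.2616 = 0.994
AUC_0→∞ = 10.24625 + 0.994 = 11.24025 µg/mL·hr

AUC = 11.2 µg/mL·hr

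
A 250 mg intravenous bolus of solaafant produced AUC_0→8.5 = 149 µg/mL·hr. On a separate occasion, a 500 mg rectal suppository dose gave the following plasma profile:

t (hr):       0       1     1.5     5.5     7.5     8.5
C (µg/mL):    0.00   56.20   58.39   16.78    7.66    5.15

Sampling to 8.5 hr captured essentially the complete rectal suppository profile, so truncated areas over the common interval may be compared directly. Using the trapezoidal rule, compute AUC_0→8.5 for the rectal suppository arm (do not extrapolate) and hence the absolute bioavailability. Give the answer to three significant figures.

Trapezoidal AUC_0→8.5 (rectal suppository):
  [0→1]: (0.00+56.20)/2 × 1 = 28.1
  [1→1.5]: (56.20+58.39)/2 × 0.5 = 28.6475
  [1.5→5.5]: (58.39+16.78)/2 × 4 = 150.34
  [5.5→7.5]: (16.78+7.66)/2 × 2 = 24.44
  [7.5→8.5]: (7.66+5.15)/2 × 1 = 6.405
  Sum = 237.9325 µg/mL·hr
F = (AUC_ev/D_ev)/(AUC_iv/D_iv) = (237.9325/500)/(149/250) = 0.475865/0.596 = 0.7984

F = 0.798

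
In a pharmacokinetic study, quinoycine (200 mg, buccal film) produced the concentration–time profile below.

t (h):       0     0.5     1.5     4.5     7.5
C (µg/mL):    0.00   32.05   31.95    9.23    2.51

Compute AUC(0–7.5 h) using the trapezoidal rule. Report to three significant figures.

Trapezoidal AUC_0→7.5:
  [0→0.5]: (0.00+32.05)/2 × 0.5 = 8.0125
  [0.5→1.5]: (32.05+31.95)/2 × 1 = 32.0
  [1.5→4.5]: (31.95+9.23)/2 × 3 = 61.77
  [4.5→7.5]: (9.23+2.51)/2 × 3 = 17.61
  Sum = 119.3925 µg/mL·h

AUC = 119 µg/mL·h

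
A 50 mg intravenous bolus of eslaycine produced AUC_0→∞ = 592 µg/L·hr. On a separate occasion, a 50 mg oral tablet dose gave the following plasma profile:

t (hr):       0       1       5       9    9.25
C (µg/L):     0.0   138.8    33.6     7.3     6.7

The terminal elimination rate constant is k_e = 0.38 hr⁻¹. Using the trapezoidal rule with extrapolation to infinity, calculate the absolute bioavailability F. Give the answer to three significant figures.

Trapezoidal AUC_0→9.25 (oral tablet):
  [0→1]: (0.0+138.8)/2 × 1 = 69.4
  [1→5]: (138.8+33.6)/2 × 4 = 344.8
  [5→9]: (33.6+7.3)/2 × 4 = 81.8
  [9→9.25]: (7.3+6.7)/2 × 0.25 = 1.75
  Sum = 497.75 µg/L·hr
Tail: C_last/k_e = 6.7/0.38 = 17.632
AUC_0→∞ (oral tablet) = 497.75 + 17.632 = 515.382 µg/L·hr
F = (AUC_ev/D_ev)/(AUC_iv/D_iv) = (515.382/50)/(592/50) = 10.30764/11.84 = 0.8706

F = 0.871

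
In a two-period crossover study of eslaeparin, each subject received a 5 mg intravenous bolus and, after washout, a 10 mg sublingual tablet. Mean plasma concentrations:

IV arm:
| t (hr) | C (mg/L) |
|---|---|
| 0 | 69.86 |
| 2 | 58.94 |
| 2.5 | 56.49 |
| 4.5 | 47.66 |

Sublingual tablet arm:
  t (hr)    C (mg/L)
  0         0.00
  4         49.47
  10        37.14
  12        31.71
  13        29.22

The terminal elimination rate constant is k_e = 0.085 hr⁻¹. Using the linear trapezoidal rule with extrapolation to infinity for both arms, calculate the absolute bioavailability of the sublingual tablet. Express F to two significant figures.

F = 0.49

Trapezoidal AUC_0→4.5 (IV):
  [0→2]: (69.86+58.94)/2 × 2 = 128.8
  [2→2.5]: (58.94+56.49)/2 × 0.5 = 28.8575
  [2.5→4.5]: (56.49+47.66)/2 × 2 = 104.15
  Sum = 261.8075 mg/L·hr
IV tail: 47.66/0.085 = 560.706; AUC_iv,0→∞ = 261.8075 + 560.706 = 822.5135 mg/L·hr
Trapezoidal AUC_0→13 (sublingual tablet):
  [0→4]: (0.00+49.47)/2 × 4 = 98.94
  [4→10]: (49.47+37.14)/2 × 6 = 259.83
  [10→12]: (37.14+31.71)/2 × 2 = 68.85
  [12→13]: (31.71+29.22)/2 × 1 = 30.465
  Sum = 458.085 mg/L·hr
sublingual tablet tail: 29.22/0.085 = 343.765; AUC_ev,0→∞ = 458.085 + 343.765 = 801.85 mg/L·hr
F = (AUC_ev/D_ev)/(AUC_iv/D_iv) = (801.85/10)/(822.5135/5) = 80.185/164.5027 = 0.4874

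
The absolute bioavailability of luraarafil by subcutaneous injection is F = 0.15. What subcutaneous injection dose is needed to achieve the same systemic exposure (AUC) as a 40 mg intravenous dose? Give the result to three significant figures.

D_subcutaneous = 267 mg

For equal systemic exposure: F × D_ev = D_iv
D_ev = D_iv / F = 40 / 0.15 = 266.667 mg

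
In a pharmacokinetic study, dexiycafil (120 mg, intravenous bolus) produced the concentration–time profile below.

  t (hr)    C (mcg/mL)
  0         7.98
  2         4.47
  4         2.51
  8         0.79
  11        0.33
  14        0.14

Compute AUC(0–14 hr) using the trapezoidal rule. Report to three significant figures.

Trapezoidal AUC_0→14:
  [0→2]: (7.98+4.47)/2 × 2 = 12.45
  [2→4]: (4.47+2.51)/2 × 2 = 6.98
  [4→8]: (2.51+0.79)/2 × 4 = 6.6
  [8→11]: (0.79+0.33)/2 × 3 = 1.68
  [11→14]: (0.33+0.14)/2 × 3 = 0.705
  Sum = 28.415 mcg/mL·hr

AUC = 28.4 mcg/mL·hr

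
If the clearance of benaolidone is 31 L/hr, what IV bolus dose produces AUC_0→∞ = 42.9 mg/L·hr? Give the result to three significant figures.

Dose_iv = CL × AUC_0→∞
     = 31 × 42.9 = 1329.9 mg

Dose = 1330 mg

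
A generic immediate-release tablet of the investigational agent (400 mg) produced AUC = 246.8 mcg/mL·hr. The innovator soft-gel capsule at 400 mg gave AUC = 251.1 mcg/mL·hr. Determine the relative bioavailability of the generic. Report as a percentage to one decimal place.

F_rel = (AUC_test/D_test) / (AUC_ref/D_ref)
      = (246.8/400) / (251.1/400)
      = 0.617 / 0.62775 = 0.9829 = 98.29%

F_rel = 98.3%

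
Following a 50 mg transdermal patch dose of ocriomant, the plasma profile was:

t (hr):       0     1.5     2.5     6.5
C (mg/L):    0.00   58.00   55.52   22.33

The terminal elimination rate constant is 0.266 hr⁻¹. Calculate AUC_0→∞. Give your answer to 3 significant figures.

Trapezoidal AUC_0→6.5:
  [0→1.5]: (0.00+58.00)/2 × 1.5 = 43.5
  [1.5→2.5]: (58.00+55.52)/2 × 1 = 56.76
  [2.5→6.5]: (55.52+22.33)/2 × 4 = 155.7
  Sum = 255.96 mg/L·hr
Extrapolated tail: C_last / k_e = 22.33 / 0.266 = 83.947
AUC_0→∞ = 255.96 + 83.947 = 339.907 mg/L·hr

AUC = 340 mg/L·hr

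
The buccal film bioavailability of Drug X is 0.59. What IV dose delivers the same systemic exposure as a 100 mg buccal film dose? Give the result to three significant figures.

Systemic exposure from an extravascular dose = F × D_ev, so the equivalent IV dose is F × D_ev.
D_iv = F × D_ev = 0.59 × 100 = 59 mg

D_iv = 59.0 mg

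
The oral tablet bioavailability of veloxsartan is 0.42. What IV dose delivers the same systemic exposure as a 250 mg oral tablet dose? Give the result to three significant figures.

Systemic exposure from an extravascular dose = F × D_ev, so the equivalent IV dose is F × D_ev.
D_iv = F × D_ev = 0.42 × 250 = 105 mg

D_iv = 105 mg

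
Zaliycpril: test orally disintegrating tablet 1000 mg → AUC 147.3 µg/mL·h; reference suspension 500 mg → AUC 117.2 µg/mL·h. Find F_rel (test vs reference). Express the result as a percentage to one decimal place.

F_rel = (AUC_test/D_test) / (AUC_ref/D_ref)
      = (147.3/1000) / (117.2/500)
      = 0.1473 / 0.2344 = 0.6284 = 62.84%

F_rel = 62.8%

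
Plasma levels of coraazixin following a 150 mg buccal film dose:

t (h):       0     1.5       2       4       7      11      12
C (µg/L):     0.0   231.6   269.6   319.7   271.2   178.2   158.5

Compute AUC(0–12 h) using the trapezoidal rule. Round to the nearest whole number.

Trapezoidal AUC_0→12:
  [0→1.5]: (0.0+231.6)/2 × 1.5 = 173.7
  [1.5→2]: (231.6+269.6)/2 × 0.5 = 125.3
  [2→4]: (269.6+319.7)/2 × 2 = 589.3
  [4→7]: (319.7+271.2)/2 × 3 = 886.35
  [7→11]: (271.2+178.2)/2 × 4 = 898.8
  [11→12]: (178.2+158.5)/2 × 1 = 168.35
  Sum = 2841.8 µg/L·h

AUC = 2842 µg/L·h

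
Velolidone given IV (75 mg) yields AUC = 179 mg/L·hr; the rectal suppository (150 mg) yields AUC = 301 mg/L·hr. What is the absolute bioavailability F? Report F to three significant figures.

F = 0.841

F = (AUC_ev / D_ev) / (AUC_iv / D_iv)
  = (301/150) / (179/75)
  = 2.00667 / 2.38667 = 0.8408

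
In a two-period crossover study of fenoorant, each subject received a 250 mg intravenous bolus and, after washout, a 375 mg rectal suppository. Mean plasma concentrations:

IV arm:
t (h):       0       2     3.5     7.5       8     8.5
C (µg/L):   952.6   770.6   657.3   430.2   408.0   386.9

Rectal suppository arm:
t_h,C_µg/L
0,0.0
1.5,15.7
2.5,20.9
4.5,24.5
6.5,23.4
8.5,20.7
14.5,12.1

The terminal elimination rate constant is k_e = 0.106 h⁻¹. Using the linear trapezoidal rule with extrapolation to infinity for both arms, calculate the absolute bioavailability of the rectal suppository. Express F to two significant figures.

F = 0.028

Trapezoidal AUC_0→8.5 (IV):
  [0→2]: (952.6+770.6)/2 × 2 = 1723.2
  [2→3.5]: (770.6+657.3)/2 × 1.5 = 1070.925
  [3.5→7.5]: (657.3+430.2)/2 × 4 = 2175.0
  [7.5→8]: (430.2+408.0)/2 × 0.5 = 209.55
  [8→8.5]: (408.0+386.9)/2 × 0.5 = 198.725
  Sum = 5377.4 µg/L·h
IV tail: 386.9/0.106 = 3650.000; AUC_iv,0→∞ = 5377.4 + 3650.000 = 9027.4 µg/L·h
Trapezoidal AUC_0→14.5 (rectal suppository):
  [0→1.5]: (0.0+15.7)/2 × 1.5 = 11.775
  [1.5→2.5]: (15.7+20.9)/2 × 1 = 18.3
  [2.5→4.5]: (20.9+24.5)/2 × 2 = 45.4
  [4.5→6.5]: (24.5+23.4)/2 × 2 = 47.9
  [6.5→8.5]: (23.4+20.7)/2 × 2 = 44.1
  [8.5→14.5]: (20.7+12.1)/2 × 6 = 98.4
  Sum = 265.875 µg/L·h
rectal suppository tail: 12.1/0.106 = 114.151; AUC_ev,0→∞ = 265.875 + 114.151 = 380.026 µg/L·h
F = (AUC_ev/D_ev)/(AUC_iv/D_iv) = (380.026/375)/(9027.4/250) = 1.0134/36.1096 = 0.0281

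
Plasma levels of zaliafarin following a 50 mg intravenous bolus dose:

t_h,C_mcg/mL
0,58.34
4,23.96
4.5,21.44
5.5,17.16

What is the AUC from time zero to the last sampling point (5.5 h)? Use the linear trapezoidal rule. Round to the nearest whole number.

Trapezoidal AUC_0→5.5:
  [0→4]: (58.34+23.96)/2 × 4 = 164.6
  [4→4.5]: (23.96+21.44)/2 × 0.5 = 11.35
  [4.5→5.5]: (21.44+17.16)/2 × 1 = 19.3
  Sum = 195.25 mcg/mL·h

AUC = 195 mcg/mL·h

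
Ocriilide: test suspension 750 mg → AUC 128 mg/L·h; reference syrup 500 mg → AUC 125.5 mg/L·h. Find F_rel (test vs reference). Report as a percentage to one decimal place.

F_rel = 68.0%

F_rel = (AUC_test/D_test) / (AUC_ref/D_ref)
      = (128/750) / (125.5/500)
      = 0.170667 / 0.251 = 0.6799 = 67.99%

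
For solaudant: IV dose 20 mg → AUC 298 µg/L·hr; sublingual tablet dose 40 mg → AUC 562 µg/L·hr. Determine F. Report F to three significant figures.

F = (AUC_ev / D_ev) / (AUC_iv / D_iv)
  = (562/40) / (298/20)
  = 14.05 / 14.9 = 0.9430

F = 0.943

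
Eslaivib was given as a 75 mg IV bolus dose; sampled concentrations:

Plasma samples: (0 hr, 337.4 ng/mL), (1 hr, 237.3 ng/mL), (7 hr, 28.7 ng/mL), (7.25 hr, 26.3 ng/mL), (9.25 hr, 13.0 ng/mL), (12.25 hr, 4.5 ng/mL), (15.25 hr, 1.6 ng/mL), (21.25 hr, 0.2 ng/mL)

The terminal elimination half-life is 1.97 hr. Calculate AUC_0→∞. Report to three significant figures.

AUC = 1170 ng/mL·hr

Trapezoidal AUC_0→21.25:
  [0→1]: (337.4+237.3)/2 × 1 = 287.35
  [1→7]: (237.3+28.7)/2 × 6 = 798.0
  [7→7.25]: (28.7+26.3)/2 × 0.25 = 6.875
  [7.25→9.25]: (26.3+13.0)/2 × 2 = 39.3
  [9.25→12.25]: (13.0+4.5)/2 × 3 = 26.25
  [12.25→15.25]: (4.5+1.6)/2 × 3 = 9.15
  [15.25→21.25]: (1.6+0.2)/2 × 6 = 5.4
  Sum = 1172.325 ng/mL·hr
k_e = ln2 / t½ = 0.693147 / 1.97 = 0.3519 hr^-1
Extrapolated tail: C_last / k_e = 0.2 / 0.3519 = 0.568
AUC_0→∞ = 1172.325 + 0.568 = 1172.893 ng/mL·hr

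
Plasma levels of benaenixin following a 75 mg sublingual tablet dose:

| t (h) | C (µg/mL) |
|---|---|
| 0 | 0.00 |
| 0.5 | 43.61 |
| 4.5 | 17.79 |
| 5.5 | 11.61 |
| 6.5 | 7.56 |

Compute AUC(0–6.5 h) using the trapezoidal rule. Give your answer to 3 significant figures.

Trapezoidal AUC_0→6.5:
  [0→0.5]: (0.00+43.61)/2 × 0.5 = 10.9025
  [0.5→4.5]: (43.61+17.79)/2 × 4 = 122.8
  [4.5→5.5]: (17.79+11.61)/2 × 1 = 14.7
  [5.5→6.5]: (11.61+7.56)/2 × 1 = 9.585
  Sum = 157.9875 µg/mL·h

AUC = 158 µg/mL·h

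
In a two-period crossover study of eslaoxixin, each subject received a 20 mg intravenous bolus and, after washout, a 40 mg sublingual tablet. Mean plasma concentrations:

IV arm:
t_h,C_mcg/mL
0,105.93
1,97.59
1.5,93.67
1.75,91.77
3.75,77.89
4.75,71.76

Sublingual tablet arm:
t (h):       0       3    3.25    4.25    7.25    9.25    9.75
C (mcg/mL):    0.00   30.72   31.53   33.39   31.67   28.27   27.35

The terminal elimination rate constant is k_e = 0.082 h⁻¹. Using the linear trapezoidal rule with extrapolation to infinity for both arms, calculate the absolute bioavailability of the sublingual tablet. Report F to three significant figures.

F = 0.229

Trapezoidal AUC_0→4.75 (IV):
  [0→1]: (105.93+97.59)/2 × 1 = 101.76
  [1→1.5]: (97.59+93.67)/2 × 0.5 = 47.815
  [1.5→1.75]: (93.67+91.77)/2 × 0.25 = 23.18
  [1.75→3.75]: (91.77+77.89)/2 × 2 = 169.66
  [3.75→4.75]: (77.89+71.76)/2 × 1 = 74.825
  Sum = 417.24 mcg/mL·h
IV tail: 71.76/0.082 = 875.122; AUC_iv,0→∞ = 417.24 + 875.122 = 1292.362 mcg/mL·h
Trapezoidal AUC_0→9.75 (sublingual tablet):
  [0→3]: (0.00+30.72)/2 × 3 = 46.08
  [3→3.25]: (30.72+31.53)/2 × 0.25 = 7.78125
  [3.25→4.25]: (31.53+33.39)/2 × 1 = 32.46
  [4.25→7.25]: (33.39+31.67)/2 × 3 = 97.59
  [7.25→9.25]: (31.67+28.27)/2 × 2 = 59.94
  [9.25→9.75]: (28.27+27.35)/2 × 0.5 = 13.905
  Sum = 257.75625 mcg/mL·h
sublingual tablet tail: 27.35/0.082 = 333.537; AUC_ev,0→∞ = 257.75625 + 333.537 = 591.29325 mcg/mL·h
F = (AUC_ev/D_ev)/(AUC_iv/D_iv) = (591.29325/40)/(1292.362/20) = 14.7823/64.6181 = 0.2288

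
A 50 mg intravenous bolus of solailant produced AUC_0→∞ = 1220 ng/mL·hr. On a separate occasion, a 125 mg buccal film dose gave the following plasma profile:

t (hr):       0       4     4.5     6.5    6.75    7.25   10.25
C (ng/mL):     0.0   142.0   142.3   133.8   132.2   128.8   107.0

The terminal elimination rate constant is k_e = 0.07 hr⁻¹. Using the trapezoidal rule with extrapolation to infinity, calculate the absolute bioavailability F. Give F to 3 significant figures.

Trapezoidal AUC_0→10.25 (buccal film):
  [0→4]: (0.0+142.0)/2 × 4 = 284.0
  [4→4.5]: (142.0+142.3)/2 × 0.5 = 71.075
  [4.5→6.5]: (142.3+133.8)/2 × 2 = 276.1
  [6.5→6.75]: (133.8+132.2)/2 × 0.25 = 33.25
  [6.75→7.25]: (132.2+128.8)/2 × 0.5 = 65.25
  [7.25→10.25]: (128.8+107.0)/2 × 3 = 353.7
  Sum = 1083.375 ng/mL·hr
Tail: C_last/k_e = 107.0/0.07 = 1528.571
AUC_0→∞ (buccal film) = 1083.375 + 1528.571 = 2611.946 ng/mL·hr
F = (AUC_ev/D_ev)/(AUC_iv/D_iv) = (2611.946/125)/(1220/50) = 20.895568/24.4 = 0.8564

F = 0.856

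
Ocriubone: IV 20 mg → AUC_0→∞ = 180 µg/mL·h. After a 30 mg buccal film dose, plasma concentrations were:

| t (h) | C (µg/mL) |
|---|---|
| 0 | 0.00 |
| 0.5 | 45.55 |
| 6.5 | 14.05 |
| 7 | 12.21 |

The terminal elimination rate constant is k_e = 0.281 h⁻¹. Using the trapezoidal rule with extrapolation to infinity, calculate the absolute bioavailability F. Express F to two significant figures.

F = 0.89

Trapezoidal AUC_0→7 (buccal film):
  [0→0.5]: (0.00+45.55)/2 × 0.5 = 11.3875
  [0.5→6.5]: (45.55+14.05)/2 × 6 = 178.8
  [6.5→7]: (14.05+12.21)/2 × 0.5 = 6.565
  Sum = 196.7525 µg/mL·h
Tail: C_last/k_e = 12.21/0.281 = 43.452
AUC_0→∞ (buccal film) = 196.7525 + 43.452 = 240.2045 µg/mL·h
F = (AUC_ev/D_ev)/(AUC_iv/D_iv) = (240.2045/30)/(180/20) = 8.00682/9 = 0.8896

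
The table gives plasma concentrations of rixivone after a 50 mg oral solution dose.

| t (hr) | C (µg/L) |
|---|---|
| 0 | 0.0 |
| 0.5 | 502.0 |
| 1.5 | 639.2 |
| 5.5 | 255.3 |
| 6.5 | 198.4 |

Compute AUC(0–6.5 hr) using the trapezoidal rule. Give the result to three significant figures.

Trapezoidal AUC_0→6.5:
  [0→0.5]: (0.0+502.0)/2 × 0.5 = 125.5
  [0.5→1.5]: (502.0+639.2)/2 × 1 = 570.6
  [1.5→5.5]: (639.2+255.3)/2 × 4 = 1789.0
  [5.5→6.5]: (255.3+198.4)/2 × 1 = 226.85
  Sum = 2711.95 µg/L·hr

AUC = 2710 µg/L·hr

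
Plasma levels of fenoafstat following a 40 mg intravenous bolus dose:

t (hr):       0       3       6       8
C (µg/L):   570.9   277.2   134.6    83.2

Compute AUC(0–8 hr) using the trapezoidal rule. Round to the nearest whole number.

AUC = 2108 µg/L·hr

Trapezoidal AUC_0→8:
  [0→3]: (570.9+277.2)/2 × 3 = 1272.15
  [3→6]: (277.2+134.6)/2 × 3 = 617.7
  [6→8]: (134.6+83.2)/2 × 2 = 217.8
  Sum = 2107.65 µg/L·hr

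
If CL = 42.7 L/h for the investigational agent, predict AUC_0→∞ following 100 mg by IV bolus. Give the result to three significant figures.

AUC = 2.34 mg/L·h

AUC_0→∞ = Dose_iv / CL
        = 100 / 42.7 = 2.34192 mg/L·h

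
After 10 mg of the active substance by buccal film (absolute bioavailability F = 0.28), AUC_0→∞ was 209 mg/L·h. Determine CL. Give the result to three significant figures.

CL = 0.0134 L/h

CL = F × Dose / AUC_0→∞
   = 0.28 × 10 / 209 = 0.0133971 L/h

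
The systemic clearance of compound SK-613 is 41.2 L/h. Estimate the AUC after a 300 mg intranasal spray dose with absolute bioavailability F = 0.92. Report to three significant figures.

AUC = 6.70 mg/L·h

AUC_0→∞ = F × Dose / CL
        = 0.92 × 300 / 41.2 = 6.69903 mg/L·h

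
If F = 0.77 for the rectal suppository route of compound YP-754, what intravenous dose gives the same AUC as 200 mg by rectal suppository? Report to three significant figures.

D_iv = 154 mg

Systemic exposure from an extravascular dose = F × D_ev, so the equivalent IV dose is F × D_ev.
D_iv = F × D_ev = 0.77 × 200 = 154 mg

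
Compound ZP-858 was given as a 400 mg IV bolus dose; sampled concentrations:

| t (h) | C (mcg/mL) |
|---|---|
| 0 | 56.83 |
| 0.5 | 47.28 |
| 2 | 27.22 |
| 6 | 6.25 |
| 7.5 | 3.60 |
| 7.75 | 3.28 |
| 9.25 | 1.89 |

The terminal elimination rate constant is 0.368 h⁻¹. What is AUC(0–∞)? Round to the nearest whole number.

Trapezoidal AUC_0→9.25:
  [0→0.5]: (56.83+47.28)/2 × 0.5 = 26.0275
  [0.5→2]: (47.28+27.22)/2 × 1.5 = 55.875
  [2→6]: (27.22+6.25)/2 × 4 = 66.94
  [6→7.5]: (6.25+3.60)/2 × 1.5 = 7.3875
  [7.5→7.75]: (3.60+3.28)/2 × 0.25 = 0.86
  [7.75→9.25]: (3.28+1.89)/2 × 1.5 = 3.8775
  Sum = 160.9675 mcg/mL·h
Extrapolated tail: C_last / k_e = 1.89 / 0.368 = 5.136
AUC_0→∞ = 160.9675 + 5.136 = 166.1035 mcg/mL·h

AUC = 166 mcg/mL·h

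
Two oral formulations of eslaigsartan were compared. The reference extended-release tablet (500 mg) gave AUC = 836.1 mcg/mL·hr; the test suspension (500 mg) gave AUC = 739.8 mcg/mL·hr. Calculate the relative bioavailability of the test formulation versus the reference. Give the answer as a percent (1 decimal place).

F_rel = (AUC_test/D_test) / (AUC_ref/D_ref)
      = (739.8/500) / (836.1/500)
      = 1.4796 / 1.6722 = 0.8848 = 88.48%

F_rel = 88.5%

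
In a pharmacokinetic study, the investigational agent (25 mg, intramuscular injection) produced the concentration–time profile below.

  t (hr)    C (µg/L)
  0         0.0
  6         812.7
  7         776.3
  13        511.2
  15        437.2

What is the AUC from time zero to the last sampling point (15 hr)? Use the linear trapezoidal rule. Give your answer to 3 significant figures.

Trapezoidal AUC_0→15:
  [0→6]: (0.0+812.7)/2 × 6 = 2438.1
  [6→7]: (812.7+776.3)/2 × 1 = 794.5
  [7→13]: (776.3+511.2)/2 × 6 = 3862.5
  [13→15]: (511.2+437.2)/2 × 2 = 948.4
  Sum = 8043.5 µg/L·hr

AUC = 8040 µg/L·hr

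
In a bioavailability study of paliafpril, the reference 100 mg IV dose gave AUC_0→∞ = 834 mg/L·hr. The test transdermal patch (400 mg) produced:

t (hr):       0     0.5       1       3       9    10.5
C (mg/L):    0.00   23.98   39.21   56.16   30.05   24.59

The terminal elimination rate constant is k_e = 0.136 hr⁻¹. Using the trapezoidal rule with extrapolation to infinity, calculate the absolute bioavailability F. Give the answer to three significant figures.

Trapezoidal AUC_0→10.5 (transdermal patch):
  [0→0.5]: (0.00+23.98)/2 × 0.5 = 5.995
  [0.5→1]: (23.98+39.21)/2 × 0.5 = 15.7975
  [1→3]: (39.21+56.16)/2 × 2 = 95.37
  [3→9]: (56.16+30.05)/2 × 6 = 258.63
  [9→10.5]: (30.05+24.59)/2 × 1.5 = 40.98
  Sum = 416.7725 mg/L·hr
Tail: C_last/k_e = 24.59/0.136 = 180.809
AUC_0→∞ (transdermal patch) = 416.7725 + 180.809 = 597.5815 mg/L·hr
F = (AUC_ev/D_ev)/(AUC_iv/D_iv) = (597.5815/400)/(834/100) = 1.49395/8.34 = 0.1791

F = 0.179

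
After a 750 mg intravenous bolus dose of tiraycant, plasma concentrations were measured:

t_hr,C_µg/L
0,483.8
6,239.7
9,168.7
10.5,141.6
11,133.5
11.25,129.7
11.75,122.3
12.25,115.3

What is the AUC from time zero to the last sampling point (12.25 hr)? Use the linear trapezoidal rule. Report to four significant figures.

AUC = 3240 µg/L·hr

Trapezoidal AUC_0→12.25:
  [0→6]: (483.8+239.7)/2 × 6 = 2170.5
  [6→9]: (239.7+168.7)/2 × 3 = 612.6
  [9→10.5]: (168.7+141.6)/2 × 1.5 = 232.725
  [10.5→11]: (141.6+133.5)/2 × 0.5 = 68.775
  [11→11.25]: (133.5+129.7)/2 × 0.25 = 32.9
  [11.25→11.75]: (129.7+122.3)/2 × 0.5 = 63.0
  [11.75→12.25]: (122.3+115.3)/2 × 0.5 = 59.4
  Sum = 3239.9 µg/L·hr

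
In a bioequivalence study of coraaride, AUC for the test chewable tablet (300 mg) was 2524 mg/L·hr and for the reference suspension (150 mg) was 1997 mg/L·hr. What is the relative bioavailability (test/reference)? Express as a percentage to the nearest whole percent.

F_rel = (AUC_test/D_test) / (AUC_ref/D_ref)
      = (2524/300) / (1997/150)
      = 8.41333 / 13.3133 = 0.6319 = 63.19%

F_rel = 63%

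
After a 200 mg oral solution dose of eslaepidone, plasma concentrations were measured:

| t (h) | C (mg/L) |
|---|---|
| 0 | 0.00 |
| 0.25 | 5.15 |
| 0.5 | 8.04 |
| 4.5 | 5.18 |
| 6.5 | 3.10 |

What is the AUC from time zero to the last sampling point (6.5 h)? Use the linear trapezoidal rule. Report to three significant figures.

AUC = 37.0 mg/L·h

Trapezoidal AUC_0→6.5:
  [0→0.25]: (0.00+5.15)/2 × 0.25 = 0.64375
  [0.25→0.5]: (5.15+8.04)/2 × 0.25 = 1.64875
  [0.5→4.5]: (8.04+5.18)/2 × 4 = 26.44
  [4.5→6.5]: (5.18+3.10)/2 × 2 = 8.28
  Sum = 37.0125 mg/L·h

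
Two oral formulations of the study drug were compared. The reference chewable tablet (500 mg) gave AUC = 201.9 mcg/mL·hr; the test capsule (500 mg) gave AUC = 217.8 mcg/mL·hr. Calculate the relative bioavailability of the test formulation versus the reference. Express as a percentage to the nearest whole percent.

F_rel = 108%

F_rel = (AUC_test/D_test) / (AUC_ref/D_ref)
      = (217.8/500) / (201.9/500)
      = 0.4356 / 0.4038 = 1.0788 = 107.88%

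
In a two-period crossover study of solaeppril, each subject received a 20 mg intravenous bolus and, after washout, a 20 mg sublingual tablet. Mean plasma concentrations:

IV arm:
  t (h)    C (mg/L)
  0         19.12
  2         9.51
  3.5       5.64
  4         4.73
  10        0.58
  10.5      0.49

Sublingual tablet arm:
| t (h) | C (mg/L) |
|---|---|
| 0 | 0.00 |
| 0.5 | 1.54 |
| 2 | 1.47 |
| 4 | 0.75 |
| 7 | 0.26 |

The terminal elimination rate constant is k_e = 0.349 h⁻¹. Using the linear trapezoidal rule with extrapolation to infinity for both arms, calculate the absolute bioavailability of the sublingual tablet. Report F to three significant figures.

Trapezoidal AUC_0→10.5 (IV):
  [0→2]: (19.12+9.51)/2 × 2 = 28.63
  [2→3.5]: (9.51+5.64)/2 × 1.5 = 11.3625
  [3.5→4]: (5.64+4.73)/2 × 0.5 = 2.5925
  [4→10]: (4.73+0.58)/2 × 6 = 15.93
  [10→10.5]: (0.58+0.49)/2 × 0.5 = 0.2675
  Sum = 58.7825 mg/L·h
IV tail: 0.49/0.349 = 1.404; AUC_iv,0→∞ = 58.7825 + 1.404 = 60.1865 mg/L·h
Trapezoidal AUC_0→7 (sublingual tablet):
  [0→0.5]: (0.00+1.54)/2 × 0.5 = 0.385
  [0.5→2]: (1.54+1.47)/2 × 1.5 = 2.2575
  [2→4]: (1.47+0.75)/2 × 2 = 2.22
  [4→7]: (0.75+0.26)/2 × 3 = 1.515
  Sum = 6.3775 mg/L·h
sublingual tablet tail: 0.26/0.349 = 0.745; AUC_ev,0→∞ = 6.3775 + 0.745 = 7.1225 mg/L·h
F = (AUC_ev/D_ev)/(AUC_iv/D_iv) = (7.1225/20)/(60.1865/20) = 0.356125/3.009325 = 0.1183

F = 0.118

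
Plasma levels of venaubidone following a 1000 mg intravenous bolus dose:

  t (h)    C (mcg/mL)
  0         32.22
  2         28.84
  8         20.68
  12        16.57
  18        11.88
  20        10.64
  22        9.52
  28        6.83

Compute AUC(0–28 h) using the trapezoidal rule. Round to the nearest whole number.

Trapezoidal AUC_0→28:
  [0→2]: (32.22+28.84)/2 × 2 = 61.06
  [2→8]: (28.84+20.68)/2 × 6 = 148.56
  [8→12]: (20.68+16.57)/2 × 4 = 74.5
  [12→18]: (16.57+11.88)/2 × 6 = 85.35
  [18→20]: (11.88+10.64)/2 × 2 = 22.52
  [20→22]: (10.64+9.52)/2 × 2 = 20.16
  [22→28]: (9.52+6.83)/2 × 6 = 49.05
  Sum = 461.2 mcg/mL·h

AUC = 461 mcg/mL·h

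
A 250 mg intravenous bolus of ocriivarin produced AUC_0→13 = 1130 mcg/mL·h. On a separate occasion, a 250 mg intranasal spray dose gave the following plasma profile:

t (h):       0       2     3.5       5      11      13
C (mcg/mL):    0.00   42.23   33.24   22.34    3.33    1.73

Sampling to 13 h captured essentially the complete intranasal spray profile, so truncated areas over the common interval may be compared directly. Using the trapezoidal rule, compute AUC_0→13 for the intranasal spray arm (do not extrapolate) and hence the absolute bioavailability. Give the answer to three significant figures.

F = 0.197

Trapezoidal AUC_0→13 (intranasal spray):
  [0→2]: (0.00+42.23)/2 × 2 = 42.23
  [2→3.5]: (42.23+33.24)/2 × 1.5 = 56.6025
  [3.5→5]: (33.24+22.34)/2 × 1.5 = 41.685
  [5→11]: (22.34+3.33)/2 × 6 = 77.01
  [11→13]: (3.33+1.73)/2 × 2 = 5.06
  Sum = 222.5875 mcg/mL·h
F = (AUC_ev/D_ev)/(AUC_iv/D_iv) = (222.5875/250)/(1130/250) = 0.89035/4.52 = 0.1970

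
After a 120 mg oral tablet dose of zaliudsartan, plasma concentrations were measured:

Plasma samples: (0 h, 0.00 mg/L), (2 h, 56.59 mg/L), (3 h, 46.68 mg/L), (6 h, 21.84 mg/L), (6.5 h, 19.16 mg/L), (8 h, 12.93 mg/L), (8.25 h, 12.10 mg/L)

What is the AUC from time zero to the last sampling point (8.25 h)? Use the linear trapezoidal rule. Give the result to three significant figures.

AUC = 248 mg/L·h

Trapezoidal AUC_0→8.25:
  [0→2]: (0.00+56.59)/2 × 2 = 56.59
  [2→3]: (56.59+46.68)/2 × 1 = 51.635
  [3→6]: (46.68+21.84)/2 × 3 = 102.78
  [6→6.5]: (21.84+19.16)/2 × 0.5 = 10.25
  [6.5→8]: (19.16+12.93)/2 × 1.5 = 24.0675
  [8→8.25]: (12.93+12.10)/2 × 0.25 = 3.12875
  Sum = 248.45125 mg/L·h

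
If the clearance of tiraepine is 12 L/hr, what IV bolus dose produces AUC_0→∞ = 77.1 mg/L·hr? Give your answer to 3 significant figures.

Dose_iv = CL × AUC_0→∞
     = 12 × 77.1 = 925.2 mg

Dose = 925 mg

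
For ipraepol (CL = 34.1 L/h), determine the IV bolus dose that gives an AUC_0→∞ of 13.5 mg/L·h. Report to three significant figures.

Dose = 460 mg

Dose_iv = CL × AUC_0→∞
     = 34.1 × 13.5 = 460.35 mg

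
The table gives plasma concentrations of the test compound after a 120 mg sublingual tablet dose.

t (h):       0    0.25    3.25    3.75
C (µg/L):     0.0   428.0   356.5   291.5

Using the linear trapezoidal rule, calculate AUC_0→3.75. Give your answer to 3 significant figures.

Trapezoidal AUC_0→3.75:
  [0→0.25]: (0.0+428.0)/2 × 0.25 = 53.5
  [0.25→3.25]: (428.0+356.5)/2 × 3 = 1176.75
  [3.25→3.75]: (356.5+291.5)/2 × 0.5 = 162.0
  Sum = 1392.25 µg/L·h

AUC = 1390 µg/L·h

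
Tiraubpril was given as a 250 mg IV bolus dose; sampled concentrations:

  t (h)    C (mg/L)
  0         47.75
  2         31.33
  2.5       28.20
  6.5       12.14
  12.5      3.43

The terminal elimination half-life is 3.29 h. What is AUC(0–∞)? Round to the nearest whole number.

AUC = 238 mg/L·h

Trapezoidal AUC_0→12.5:
  [0→2]: (47.75+31.33)/2 × 2 = 79.08
  [2→2.5]: (31.33+28.20)/2 × 0.5 = 14.8825
  [2.5→6.5]: (28.20+12.14)/2 × 4 = 80.68
  [6.5→12.5]: (12.14+3.43)/2 × 6 = 46.71
  Sum = 221.3525 mg/L·h
k_e = ln2 / t½ = 0.693147 / 3.29 = 0.2107 h^-1
Extrapolated tail: C_last / k_e = 3.43 / 0.2107 = 16.279
AUC_0→∞ = 221.3525 + 16.279 = 237.6315 mg/L·h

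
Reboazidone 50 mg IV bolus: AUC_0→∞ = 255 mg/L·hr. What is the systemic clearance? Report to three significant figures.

CL = Dose_iv / AUC_0→∞
   = 50 / 255 = 0.196078 L/hr

CL = 0.196 L/hr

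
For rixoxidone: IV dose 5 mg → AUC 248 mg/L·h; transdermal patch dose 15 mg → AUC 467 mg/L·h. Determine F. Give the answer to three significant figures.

F = 0.628

F = (AUC_ev / D_ev) / (AUC_iv / D_iv)
  = (467/15) / (248/5)
  = 31.1333 / 49.6 = 0.6277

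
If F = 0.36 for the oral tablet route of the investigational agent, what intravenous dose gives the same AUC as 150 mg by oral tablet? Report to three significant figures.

Systemic exposure from an extravascular dose = F × D_ev, so the equivalent IV dose is F × D_ev.
D_iv = F × D_ev = 0.36 × 150 = 54 mg

D_iv = 54.0 mg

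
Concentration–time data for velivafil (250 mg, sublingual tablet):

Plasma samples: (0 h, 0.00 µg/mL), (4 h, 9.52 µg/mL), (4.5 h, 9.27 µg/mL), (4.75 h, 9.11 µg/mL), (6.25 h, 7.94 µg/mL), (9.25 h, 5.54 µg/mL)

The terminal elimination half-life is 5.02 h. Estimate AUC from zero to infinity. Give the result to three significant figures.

AUC = 99.2 µg/mL·h

Trapezoidal AUC_0→9.25:
  [0→4]: (0.00+9.52)/2 × 4 = 19.04
  [4→4.5]: (9.52+9.27)/2 × 0.5 = 4.6975
  [4.5→4.75]: (9.27+9.11)/2 × 0.25 = 2.2975
  [4.75→6.25]: (9.11+7.94)/2 × 1.5 = 12.7875
  [6.25→9.25]: (7.94+5.54)/2 × 3 = 20.22
  Sum = 59.0425 µg/mL·h
k_e = ln2 / t½ = 0.693147 / 5.02 = 0.1381 h^-1
Extrapolated tail: C_last / k_e = 5.54 / 0.1381 = 40.116
AUC_0→∞ = 59.0425 + 40.116 = 99.1585 µg/mL·h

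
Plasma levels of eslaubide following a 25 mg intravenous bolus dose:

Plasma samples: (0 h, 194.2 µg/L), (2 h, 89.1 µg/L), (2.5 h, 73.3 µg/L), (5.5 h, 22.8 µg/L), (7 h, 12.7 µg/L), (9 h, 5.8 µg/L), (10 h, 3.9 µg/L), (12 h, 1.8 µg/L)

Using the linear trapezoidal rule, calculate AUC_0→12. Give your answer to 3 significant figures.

AUC = 524 µg/L·h

Trapezoidal AUC_0→12:
  [0→2]: (194.2+89.1)/2 × 2 = 283.3
  [2→2.5]: (89.1+73.3)/2 × 0.5 = 40.6
  [2.5→5.5]: (73.3+22.8)/2 × 3 = 144.15
  [5.5→7]: (22.8+12.7)/2 × 1.5 = 26.625
  [7→9]: (12.7+5.8)/2 × 2 = 18.5
  [9→10]: (5.8+3.9)/2 × 1 = 4.85
  [10→12]: (3.9+1.8)/2 × 2 = 5.7
  Sum = 523.725 µg/L·h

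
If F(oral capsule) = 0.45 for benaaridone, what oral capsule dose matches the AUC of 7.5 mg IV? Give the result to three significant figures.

D_oral = 16.7 mg

For equal systemic exposure: F × D_ev = D_iv
D_ev = D_iv / F = 7.5 / 0.45 = 16.6667 mg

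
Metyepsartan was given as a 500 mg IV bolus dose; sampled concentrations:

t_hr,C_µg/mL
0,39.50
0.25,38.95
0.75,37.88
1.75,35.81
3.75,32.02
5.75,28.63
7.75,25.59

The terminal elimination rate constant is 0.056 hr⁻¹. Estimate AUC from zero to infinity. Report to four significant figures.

AUC = 705.5 µg/mL·hr

Trapezoidal AUC_0→7.75:
  [0→0.25]: (39.50+38.95)/2 × 0.25 = 9.80625
  [0.25→0.75]: (38.95+37.88)/2 × 0.5 = 19.2075
  [0.75→1.75]: (37.88+35.81)/2 × 1 = 36.845
  [1.75→3.75]: (35.81+32.02)/2 × 2 = 67.83
  [3.75→5.75]: (32.02+28.63)/2 × 2 = 60.65
  [5.75→7.75]: (28.63+25.59)/2 × 2 = 54.22
  Sum = 248.55875 µg/mL·hr
Extrapolated tail: C_last / k_e = 25.59 / 0.056 = 456.964
AUC_0→∞ = 248.55875 + 456.964 = 705.52275 µg/mL·hr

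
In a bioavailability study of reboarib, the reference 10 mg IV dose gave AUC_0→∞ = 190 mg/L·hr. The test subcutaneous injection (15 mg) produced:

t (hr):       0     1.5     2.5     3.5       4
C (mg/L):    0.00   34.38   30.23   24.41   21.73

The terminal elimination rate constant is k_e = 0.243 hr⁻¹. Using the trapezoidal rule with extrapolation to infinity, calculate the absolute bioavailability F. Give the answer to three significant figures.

Trapezoidal AUC_0→4 (subcutaneous injection):
  [0→1.5]: (0.00+34.38)/2 × 1.5 = 25.785
  [1.5→2.5]: (34.38+30.23)/2 × 1 = 32.305
  [2.5→3.5]: (30.23+24.41)/2 × 1 = 27.32
  [3.5→4]: (24.41+21.73)/2 × 0.5 = 11.535
  Sum = 96.945 mg/L·hr
Tail: C_last/k_e = 21.73/0.243 = 89.424
AUC_0→∞ (subcutaneous injection) = 96.945 + 89.424 = 186.369 mg/L·hr
F = (AUC_ev/D_ev)/(AUC_iv/D_iv) = (186.369/15)/(190/10) = 12.4246/19 = 0.6539

F = 0.654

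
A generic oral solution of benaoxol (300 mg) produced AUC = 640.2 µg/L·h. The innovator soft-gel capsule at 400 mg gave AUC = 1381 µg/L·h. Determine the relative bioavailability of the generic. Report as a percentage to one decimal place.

F_rel = 61.8%

F_rel = (AUC_test/D_test) / (AUC_ref/D_ref)
      = (640.2/300) / (1381/400)
      = 2.134 / 3.4525 = 0.6181 = 61.81%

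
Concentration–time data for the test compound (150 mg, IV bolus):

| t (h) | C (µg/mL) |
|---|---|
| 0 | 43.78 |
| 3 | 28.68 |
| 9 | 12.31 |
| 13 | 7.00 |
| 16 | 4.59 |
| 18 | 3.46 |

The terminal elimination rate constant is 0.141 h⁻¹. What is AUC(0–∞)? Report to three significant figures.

Trapezoidal AUC_0→18:
  [0→3]: (43.78+28.68)/2 × 3 = 108.69
  [3→9]: (28.68+12.31)/2 × 6 = 122.97
  [9→13]: (12.31+7.00)/2 × 4 = 38.62
  [13→16]: (7.00+4.59)/2 × 3 = 17.385
  [16→18]: (4.59+3.46)/2 × 2 = 8.05
  Sum = 295.715 µg/mL·h
Extrapolated tail: C_last / k_e = 3.46 / 0.141 = 24.539
AUC_0→∞ = 295.715 + 24.539 = 320.254 µg/mL·h

AUC = 320 µg/mL·h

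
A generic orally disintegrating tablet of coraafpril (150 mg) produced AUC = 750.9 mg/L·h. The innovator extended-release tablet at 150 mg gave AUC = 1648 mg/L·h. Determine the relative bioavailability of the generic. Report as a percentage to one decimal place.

F_rel = 45.6%

F_rel = (AUC_test/D_test) / (AUC_ref/D_ref)
      = (750.9/150) / (1648/150)
      = 5.006 / 10.9867 = 0.4556 = 45.56%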